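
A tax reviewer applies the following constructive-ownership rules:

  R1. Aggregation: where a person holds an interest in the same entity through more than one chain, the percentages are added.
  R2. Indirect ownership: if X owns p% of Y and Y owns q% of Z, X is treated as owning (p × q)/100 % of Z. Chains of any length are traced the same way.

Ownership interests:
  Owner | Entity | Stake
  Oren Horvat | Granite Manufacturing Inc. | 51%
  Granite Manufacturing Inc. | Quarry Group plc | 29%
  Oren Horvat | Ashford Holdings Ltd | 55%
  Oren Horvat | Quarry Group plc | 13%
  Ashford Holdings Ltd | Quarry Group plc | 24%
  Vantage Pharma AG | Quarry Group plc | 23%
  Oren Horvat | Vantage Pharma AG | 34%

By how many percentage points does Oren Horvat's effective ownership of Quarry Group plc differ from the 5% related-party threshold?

Chain via Ashford Holdings Ltd (R2): 55% × 24% = 13.2% of Quarry Group plc.
Chain via Vantage Pharma AG (R2): 34% × 23% = 7.82% of Quarry Group plc.
Chain via Granite Manufacturing Inc. (R2): 51% × 29% = 14.79% of Quarry Group plc.
Direct interest in Quarry Group plc: 13%.
Aggregating (R1): 13.2% + 7.82% + 14.79% + 13% = 48.81%.
48.81% exceeds the 5% threshold by 43.81 percentage points.

43.81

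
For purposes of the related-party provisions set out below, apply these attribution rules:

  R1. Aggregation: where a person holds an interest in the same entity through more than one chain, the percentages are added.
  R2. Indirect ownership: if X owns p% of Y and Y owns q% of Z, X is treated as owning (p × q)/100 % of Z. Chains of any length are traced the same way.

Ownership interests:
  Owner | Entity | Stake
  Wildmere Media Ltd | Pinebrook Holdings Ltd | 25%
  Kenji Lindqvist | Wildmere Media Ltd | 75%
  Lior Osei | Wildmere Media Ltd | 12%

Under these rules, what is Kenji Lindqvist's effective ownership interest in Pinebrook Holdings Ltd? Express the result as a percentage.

Chain via Wildmere Media Ltd (R2): 75% × 25% = 18.75% of Pinebrook Holdings Ltd.

18.75%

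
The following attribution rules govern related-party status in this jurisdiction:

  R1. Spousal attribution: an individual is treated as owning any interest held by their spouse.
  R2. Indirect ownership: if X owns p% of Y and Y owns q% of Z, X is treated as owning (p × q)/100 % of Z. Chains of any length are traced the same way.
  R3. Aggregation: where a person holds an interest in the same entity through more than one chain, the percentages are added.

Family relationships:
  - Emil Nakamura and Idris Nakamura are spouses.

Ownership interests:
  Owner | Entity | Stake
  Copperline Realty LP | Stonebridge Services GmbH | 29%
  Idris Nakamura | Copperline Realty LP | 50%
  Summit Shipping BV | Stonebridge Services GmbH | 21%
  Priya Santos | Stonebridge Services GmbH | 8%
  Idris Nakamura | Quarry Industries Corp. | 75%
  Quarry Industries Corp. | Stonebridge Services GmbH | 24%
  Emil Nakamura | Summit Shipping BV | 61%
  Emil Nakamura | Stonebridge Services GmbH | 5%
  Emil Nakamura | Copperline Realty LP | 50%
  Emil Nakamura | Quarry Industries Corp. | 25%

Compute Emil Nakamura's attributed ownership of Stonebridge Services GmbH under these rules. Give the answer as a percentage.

By spousal attribution (R1), Emil Nakamura is treated as also owning Idris Nakamura's interest in Quarry Industries Corp, giving 25% + 75% = 100%.
By spousal attribution (R1), Emil Nakamura is treated as also owning Idris Nakamura's interest in Copperline Realty LP, giving 50% + 50% = 100%.
Chain via Summit Shipping BV (R2): 61% × 21% = 12.81% of Stonebridge Services GmbH.
Chain via Quarry Industries Corp. (R2): 100% × 24% = 24% of Stonebridge Services GmbH.
Chain via Copperline Realty LP (R2): 100% × 29% = 29% of Stonebridge Services GmbH.
Direct interest in Stonebridge Services GmbH: 5%.
Aggregating (R3): 12.81% + 24% + 29% + 5% = 70.81%.

70.81%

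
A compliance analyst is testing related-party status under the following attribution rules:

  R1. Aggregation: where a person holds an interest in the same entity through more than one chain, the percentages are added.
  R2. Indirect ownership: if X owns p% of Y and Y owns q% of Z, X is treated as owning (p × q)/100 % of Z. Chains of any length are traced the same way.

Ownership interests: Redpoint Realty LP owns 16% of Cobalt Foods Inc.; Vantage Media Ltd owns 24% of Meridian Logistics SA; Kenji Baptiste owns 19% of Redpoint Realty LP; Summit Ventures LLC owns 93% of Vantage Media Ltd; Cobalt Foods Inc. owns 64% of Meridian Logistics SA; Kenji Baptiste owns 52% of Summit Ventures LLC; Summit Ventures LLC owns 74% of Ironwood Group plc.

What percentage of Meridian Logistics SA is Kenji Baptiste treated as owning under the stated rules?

Chain via Summit Ventures LLC → Vantage Media Ltd (R2): 52% × 93% × 24% = 11.6064% of Meridian Logistics SA.
Chain via Redpoint Realty LP → Cobalt Foods Inc. (R2): 19% × 16% × 64% = 1.9456% of Meridian Logistics SA.
Aggregating (R1): 11.6064% + 1.9456% = 13.552%.

13.552%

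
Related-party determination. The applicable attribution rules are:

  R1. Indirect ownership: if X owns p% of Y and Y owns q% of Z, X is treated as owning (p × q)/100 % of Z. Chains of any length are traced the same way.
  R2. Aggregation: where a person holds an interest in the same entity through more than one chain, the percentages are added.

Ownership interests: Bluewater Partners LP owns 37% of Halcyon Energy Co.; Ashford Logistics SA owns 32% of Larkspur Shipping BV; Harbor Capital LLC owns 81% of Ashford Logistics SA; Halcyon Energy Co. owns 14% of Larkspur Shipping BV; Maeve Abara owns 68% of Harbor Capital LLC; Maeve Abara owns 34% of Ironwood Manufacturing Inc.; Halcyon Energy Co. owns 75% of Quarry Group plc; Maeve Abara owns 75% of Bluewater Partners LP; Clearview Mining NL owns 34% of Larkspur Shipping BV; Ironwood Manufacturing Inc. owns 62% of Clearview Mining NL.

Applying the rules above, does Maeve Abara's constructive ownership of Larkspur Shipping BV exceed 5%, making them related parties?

Yes

Chain via Harbor Capital LLC → Ashford Logistics SA (R1): 68% × 81% × 32% = 17.6256% of Larkspur Shipping BV.
Chain via Bluewater Partners LP → Halcyon Energy Co. (R1): 75% × 37% × 14% = 3.885% of Larkspur Shipping BV.
Chain via Ironwood Manufacturing Inc. → Clearview Mining NL (R1): 34% × 62% × 34% = 7.1672% of Larkspur Shipping BV.
Aggregating (R2): 17.6256% + 3.885% + 7.1672% = 28.6778%.
28.6778% exceeds the 5% threshold, so Maeve is a related party to Larkspur Shipping BV.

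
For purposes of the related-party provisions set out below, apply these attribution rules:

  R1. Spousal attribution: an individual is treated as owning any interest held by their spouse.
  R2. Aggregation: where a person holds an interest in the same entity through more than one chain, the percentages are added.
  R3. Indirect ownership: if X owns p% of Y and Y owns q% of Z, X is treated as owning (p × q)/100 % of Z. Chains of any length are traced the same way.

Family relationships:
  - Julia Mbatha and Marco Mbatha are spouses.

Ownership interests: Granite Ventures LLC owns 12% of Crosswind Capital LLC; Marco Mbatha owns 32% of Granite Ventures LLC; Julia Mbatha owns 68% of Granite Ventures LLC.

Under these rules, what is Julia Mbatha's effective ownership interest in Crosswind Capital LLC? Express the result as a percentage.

12%

By spousal attribution (R1), Julia Mbatha is treated as also owning Marco Mbatha's interest in Granite Ventures LLC, giving 68% + 32% = 100%.
Chain via Granite Ventures LLC (R3): 100% × 12% = 12% of Crosswind Capital LLC.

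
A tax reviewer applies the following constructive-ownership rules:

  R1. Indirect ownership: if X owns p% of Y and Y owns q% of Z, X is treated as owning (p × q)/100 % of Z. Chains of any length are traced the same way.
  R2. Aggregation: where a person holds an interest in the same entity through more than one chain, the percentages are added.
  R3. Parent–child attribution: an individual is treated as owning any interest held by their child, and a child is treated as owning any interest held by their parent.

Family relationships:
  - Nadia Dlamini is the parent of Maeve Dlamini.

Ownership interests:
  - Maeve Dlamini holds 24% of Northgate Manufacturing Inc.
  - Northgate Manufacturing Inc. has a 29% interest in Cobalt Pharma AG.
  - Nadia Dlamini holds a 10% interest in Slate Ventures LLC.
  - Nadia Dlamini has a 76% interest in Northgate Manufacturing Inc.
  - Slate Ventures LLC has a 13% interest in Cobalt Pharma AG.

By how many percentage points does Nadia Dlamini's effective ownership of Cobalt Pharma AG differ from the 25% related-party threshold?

5.3

By parent–child attribution (R3), Nadia Dlamini is treated as also owning Maeve Dlamini's interest in Northgate Manufacturing Inc, giving 76% + 24% = 100%.
Chain via Northgate Manufacturing Inc. (R1): 100% × 29% = 29% of Cobalt Pharma AG.
Chain via Slate Ventures LLC (R1): 10% × 13% = 1.3% of Cobalt Pharma AG.
Aggregating (R2): 29% + 1.3% = 30.3%.
30.3% exceeds the 25% threshold by 5.3 percentage points.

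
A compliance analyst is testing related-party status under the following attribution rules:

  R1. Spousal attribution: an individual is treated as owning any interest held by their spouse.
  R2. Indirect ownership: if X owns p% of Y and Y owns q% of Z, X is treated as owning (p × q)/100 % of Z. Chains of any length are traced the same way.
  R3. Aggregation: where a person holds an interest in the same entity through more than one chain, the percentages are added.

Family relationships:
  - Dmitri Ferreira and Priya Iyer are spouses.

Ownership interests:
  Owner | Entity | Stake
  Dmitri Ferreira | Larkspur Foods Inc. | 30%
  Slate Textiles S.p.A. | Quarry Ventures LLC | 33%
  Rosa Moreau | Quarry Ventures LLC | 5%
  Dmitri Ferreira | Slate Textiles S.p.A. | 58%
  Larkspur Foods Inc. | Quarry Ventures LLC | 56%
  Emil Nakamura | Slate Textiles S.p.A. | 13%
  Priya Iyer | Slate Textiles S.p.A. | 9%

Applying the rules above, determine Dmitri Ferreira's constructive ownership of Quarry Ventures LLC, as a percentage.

38.91%

By spousal attribution (R1), Dmitri Ferreira is treated as also owning Priya Iyer's interest in Slate Textiles S.p.A, giving 58% + 9% = 67%.
Chain via Slate Textiles S.p.A. (R2): 67% × 33% = 22.11% of Quarry Ventures LLC.
Chain via Larkspur Foods Inc. (R2): 30% × 56% = 16.8% of Quarry Ventures LLC.
Aggregating (R3): 22.11% + 16.8% = 38.91%.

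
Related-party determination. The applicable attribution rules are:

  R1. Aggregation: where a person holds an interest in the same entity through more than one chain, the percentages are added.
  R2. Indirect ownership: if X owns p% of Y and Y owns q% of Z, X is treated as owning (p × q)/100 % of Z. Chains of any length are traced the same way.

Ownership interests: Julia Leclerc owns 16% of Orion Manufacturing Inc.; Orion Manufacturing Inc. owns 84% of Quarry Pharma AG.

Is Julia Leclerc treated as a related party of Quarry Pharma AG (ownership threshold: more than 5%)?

Chain via Orion Manufacturing Inc. (R2): 16% × 84% = 13.44% of Quarry Pharma AG.
13.44% exceeds the 5% threshold, so Julia is a related party to Quarry Pharma AG.

Yes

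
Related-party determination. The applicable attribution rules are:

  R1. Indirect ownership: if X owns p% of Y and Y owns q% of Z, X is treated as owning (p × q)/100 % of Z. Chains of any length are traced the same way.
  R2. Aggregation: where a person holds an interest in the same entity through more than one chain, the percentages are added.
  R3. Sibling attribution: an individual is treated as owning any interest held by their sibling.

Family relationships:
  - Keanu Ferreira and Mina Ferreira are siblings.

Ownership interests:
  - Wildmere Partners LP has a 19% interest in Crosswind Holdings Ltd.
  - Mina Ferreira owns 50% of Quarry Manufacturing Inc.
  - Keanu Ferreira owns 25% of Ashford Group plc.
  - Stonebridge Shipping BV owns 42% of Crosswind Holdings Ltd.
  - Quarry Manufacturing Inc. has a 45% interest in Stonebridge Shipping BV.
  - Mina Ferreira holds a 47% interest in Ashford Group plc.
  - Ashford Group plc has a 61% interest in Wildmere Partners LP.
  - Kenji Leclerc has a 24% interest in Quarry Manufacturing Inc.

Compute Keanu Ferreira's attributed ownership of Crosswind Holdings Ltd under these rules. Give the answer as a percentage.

17.7948%

By sibling attribution (R3), Keanu Ferreira is treated as also owning Mina Ferreira's interest in Ashford Group plc, giving 25% + 47% = 72%.
By sibling attribution (R3), Keanu Ferreira is treated as owning Mina Ferreira's 50% interest in Quarry Manufacturing Inc.
Chain via Ashford Group plc → Wildmere Partners LP (R1): 72% × 61% × 19% = 8.3448% of Crosswind Holdings Ltd.
Chain via Quarry Manufacturing Inc. → Stonebridge Shipping BV (R1): 50% × 45% × 42% = 9.45% of Crosswind Holdings Ltd.
Aggregating (R2): 8.3448% + 9.45% = 17.7948%.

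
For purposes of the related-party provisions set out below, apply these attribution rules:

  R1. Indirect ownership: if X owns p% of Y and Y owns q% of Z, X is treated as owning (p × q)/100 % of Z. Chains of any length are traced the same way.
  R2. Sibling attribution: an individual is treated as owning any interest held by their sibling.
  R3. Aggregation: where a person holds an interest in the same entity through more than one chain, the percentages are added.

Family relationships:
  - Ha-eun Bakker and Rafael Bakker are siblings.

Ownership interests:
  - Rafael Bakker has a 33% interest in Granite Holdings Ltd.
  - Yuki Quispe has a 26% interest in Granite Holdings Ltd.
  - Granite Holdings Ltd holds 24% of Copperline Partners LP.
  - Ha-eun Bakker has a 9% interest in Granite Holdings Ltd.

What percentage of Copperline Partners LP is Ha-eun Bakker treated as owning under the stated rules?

10.08%

By sibling attribution (R2), Ha-eun Bakker is treated as also owning Rafael Bakker's interest in Granite Holdings Ltd, giving 9% + 33% = 42%.
Chain via Granite Holdings Ltd (R1): 42% × 24% = 10.08% of Copperline Partners LP.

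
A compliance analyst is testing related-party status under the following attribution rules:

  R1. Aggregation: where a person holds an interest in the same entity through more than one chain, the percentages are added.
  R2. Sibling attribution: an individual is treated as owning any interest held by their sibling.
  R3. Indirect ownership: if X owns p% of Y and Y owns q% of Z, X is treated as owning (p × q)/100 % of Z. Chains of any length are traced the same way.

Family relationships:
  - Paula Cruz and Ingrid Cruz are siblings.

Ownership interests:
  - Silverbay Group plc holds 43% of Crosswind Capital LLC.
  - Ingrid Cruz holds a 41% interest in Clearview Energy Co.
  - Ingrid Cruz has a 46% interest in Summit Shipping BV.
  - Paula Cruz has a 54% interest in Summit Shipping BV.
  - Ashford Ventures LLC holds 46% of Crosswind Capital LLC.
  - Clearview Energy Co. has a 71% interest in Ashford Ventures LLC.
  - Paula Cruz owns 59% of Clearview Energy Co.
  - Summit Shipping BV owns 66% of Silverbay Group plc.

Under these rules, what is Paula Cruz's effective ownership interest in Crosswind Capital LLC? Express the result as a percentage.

By sibling attribution (R2), Paula Cruz is treated as also owning Ingrid Cruz's interest in Summit Shipping BV, giving 54% + 46% = 100%.
By sibling attribution (R2), Paula Cruz is treated as also owning Ingrid Cruz's interest in Clearview Energy Co, giving 59% + 41% = 100%.
Chain via Summit Shipping BV → Silverbay Group plc (R3): 100% × 66% × 43% = 28.38% of Crosswind Capital LLC.
Chain via Clearview Energy Co. → Ashford Ventures LLC (R3): 100% × 71% × 46% = 32.66% of Crosswind Capital LLC.
Aggregating (R1): 28.38% + 32.66% = 61.04%.

61.04%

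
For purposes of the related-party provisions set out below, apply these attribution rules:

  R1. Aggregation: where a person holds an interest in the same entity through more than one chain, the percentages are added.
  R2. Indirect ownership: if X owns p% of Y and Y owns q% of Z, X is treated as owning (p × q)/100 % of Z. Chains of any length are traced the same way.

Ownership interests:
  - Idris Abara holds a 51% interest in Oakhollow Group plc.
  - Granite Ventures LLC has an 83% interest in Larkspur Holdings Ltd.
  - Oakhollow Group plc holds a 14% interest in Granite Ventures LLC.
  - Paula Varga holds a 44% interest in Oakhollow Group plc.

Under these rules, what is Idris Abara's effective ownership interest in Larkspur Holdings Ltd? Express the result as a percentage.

Chain via Oakhollow Group plc → Granite Ventures LLC (R2): 51% × 14% × 83% = 5.9262% of Larkspur Holdings Ltd.

5.9262%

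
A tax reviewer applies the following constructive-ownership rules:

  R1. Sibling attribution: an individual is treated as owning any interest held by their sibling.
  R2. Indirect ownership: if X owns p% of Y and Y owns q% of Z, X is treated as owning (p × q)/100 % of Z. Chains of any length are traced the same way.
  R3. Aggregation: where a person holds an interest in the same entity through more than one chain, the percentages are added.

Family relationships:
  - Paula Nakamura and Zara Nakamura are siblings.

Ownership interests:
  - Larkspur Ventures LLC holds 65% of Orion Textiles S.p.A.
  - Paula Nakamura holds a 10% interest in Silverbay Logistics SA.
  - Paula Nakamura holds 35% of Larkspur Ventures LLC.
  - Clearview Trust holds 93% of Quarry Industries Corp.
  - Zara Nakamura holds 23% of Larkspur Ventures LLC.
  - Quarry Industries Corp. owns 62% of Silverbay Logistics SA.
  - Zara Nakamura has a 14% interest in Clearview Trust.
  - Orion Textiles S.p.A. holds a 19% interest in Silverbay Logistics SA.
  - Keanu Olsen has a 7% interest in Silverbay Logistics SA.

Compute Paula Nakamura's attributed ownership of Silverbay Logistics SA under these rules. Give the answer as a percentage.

By sibling attribution (R1), Paula Nakamura is treated as also owning Zara Nakamura's interest in Larkspur Ventures LLC, giving 35% + 23% = 58%.
By sibling attribution (R1), Paula Nakamura is treated as owning Zara Nakamura's 14% interest in Clearview Trust.
Chain via Larkspur Ventures LLC → Orion Textiles S.p.A. (R2): 58% × 65% × 19% = 7.163% of Silverbay Logistics SA.
Direct interest in Silverbay Logistics SA: 10%.
Chain via Clearview Trust → Quarry Industries Corp. (R2): 14% × 93% × 62% = 8.0724% of Silverbay Logistics SA.
Aggregating (R3): 7.163% + 10% + 8.0724% = 25.2354%.

25.2354%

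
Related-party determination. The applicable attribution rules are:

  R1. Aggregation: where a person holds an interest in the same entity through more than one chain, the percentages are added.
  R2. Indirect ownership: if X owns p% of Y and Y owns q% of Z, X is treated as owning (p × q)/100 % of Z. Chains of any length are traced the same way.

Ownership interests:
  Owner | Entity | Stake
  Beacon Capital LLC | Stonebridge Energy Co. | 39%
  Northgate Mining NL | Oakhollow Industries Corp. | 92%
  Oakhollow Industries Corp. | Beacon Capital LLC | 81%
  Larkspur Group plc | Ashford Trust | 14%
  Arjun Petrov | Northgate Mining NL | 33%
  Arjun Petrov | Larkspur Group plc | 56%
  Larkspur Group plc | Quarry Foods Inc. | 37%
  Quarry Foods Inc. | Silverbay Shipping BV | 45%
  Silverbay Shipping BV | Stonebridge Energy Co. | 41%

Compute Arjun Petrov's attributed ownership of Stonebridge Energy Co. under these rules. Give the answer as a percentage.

13.413564%

Chain via Larkspur Group plc → Quarry Foods Inc. → Silverbay Shipping BV (R2): 56% × 37% × 45% × 41% = 3.82284% of Stonebridge Energy Co.
Chain via Northgate Mining NL → Oakhollow Industries Corp. → Beacon Capital LLC (R2): 33% × 92% × 81% × 39% = 9.590724% of Stonebridge Energy Co.
Aggregating (R1): 3.82284% + 9.590724% = 13.413564%.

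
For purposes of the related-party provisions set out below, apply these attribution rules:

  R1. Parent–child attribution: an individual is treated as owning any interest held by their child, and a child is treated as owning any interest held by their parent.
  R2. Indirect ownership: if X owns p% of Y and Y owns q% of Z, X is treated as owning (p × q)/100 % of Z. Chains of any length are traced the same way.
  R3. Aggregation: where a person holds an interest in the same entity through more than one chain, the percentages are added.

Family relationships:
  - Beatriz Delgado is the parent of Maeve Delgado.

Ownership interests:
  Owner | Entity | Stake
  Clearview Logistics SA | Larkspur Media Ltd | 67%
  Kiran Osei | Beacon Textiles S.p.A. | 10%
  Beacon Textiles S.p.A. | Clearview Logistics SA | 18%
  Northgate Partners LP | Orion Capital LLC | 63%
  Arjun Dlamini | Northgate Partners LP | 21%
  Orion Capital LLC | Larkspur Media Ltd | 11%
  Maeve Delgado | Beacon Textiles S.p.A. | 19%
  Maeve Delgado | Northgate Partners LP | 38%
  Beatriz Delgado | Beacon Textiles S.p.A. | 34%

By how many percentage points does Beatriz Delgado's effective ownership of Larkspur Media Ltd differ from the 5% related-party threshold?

4.0252

By parent–child attribution (R1), Beatriz Delgado is treated as also owning Maeve Delgado's interest in Beacon Textiles S.p.A, giving 34% + 19% = 53%.
By parent–child attribution (R1), Beatriz Delgado is treated as owning Maeve Delgado's 38% interest in Northgate Partners LP.
Chain via Beacon Textiles S.p.A. → Clearview Logistics SA (R2): 53% × 18% × 67% = 6.3918% of Larkspur Media Ltd.
Chain via Northgate Partners LP → Orion Capital LLC (R2): 38% × 63% × 11% = 2.6334% of Larkspur Media Ltd.
Aggregating (R3): 6.3918% + 2.6334% = 9.0252%.
9.0252% exceeds the 5% threshold by 4.0252 percentage points.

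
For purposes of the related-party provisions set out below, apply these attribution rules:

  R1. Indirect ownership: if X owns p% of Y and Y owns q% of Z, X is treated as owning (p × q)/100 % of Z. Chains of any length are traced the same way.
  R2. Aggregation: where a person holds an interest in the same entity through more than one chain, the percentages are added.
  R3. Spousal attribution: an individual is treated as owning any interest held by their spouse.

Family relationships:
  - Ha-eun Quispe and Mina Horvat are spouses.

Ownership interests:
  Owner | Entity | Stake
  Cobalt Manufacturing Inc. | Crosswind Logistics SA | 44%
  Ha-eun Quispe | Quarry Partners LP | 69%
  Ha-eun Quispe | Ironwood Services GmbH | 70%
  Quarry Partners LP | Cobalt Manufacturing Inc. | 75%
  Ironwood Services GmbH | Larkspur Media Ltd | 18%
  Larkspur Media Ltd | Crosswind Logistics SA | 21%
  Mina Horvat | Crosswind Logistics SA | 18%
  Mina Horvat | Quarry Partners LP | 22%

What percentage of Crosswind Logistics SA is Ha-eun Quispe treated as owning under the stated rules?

By spousal attribution (R3), Ha-eun Quispe is treated as also owning Mina Horvat's interest in Quarry Partners LP, giving 69% + 22% = 91%.
By spousal attribution (R3), Ha-eun Quispe is treated as owning Mina Horvat's 18% interest in Crosswind Logistics SA.
Chain via Quarry Partners LP → Cobalt Manufacturing Inc. (R1): 91% × 75% × 44% = 30.03% of Crosswind Logistics SA.
Chain via Ironwood Services GmbH → Larkspur Media Ltd (R1): 70% × 18% × 21% = 2.646% of Crosswind Logistics SA.
Direct interest in Crosswind Logistics SA: 18%.
Aggregating (R2): 30.03% + 2.646% + 18% = 50.676%.

50.676%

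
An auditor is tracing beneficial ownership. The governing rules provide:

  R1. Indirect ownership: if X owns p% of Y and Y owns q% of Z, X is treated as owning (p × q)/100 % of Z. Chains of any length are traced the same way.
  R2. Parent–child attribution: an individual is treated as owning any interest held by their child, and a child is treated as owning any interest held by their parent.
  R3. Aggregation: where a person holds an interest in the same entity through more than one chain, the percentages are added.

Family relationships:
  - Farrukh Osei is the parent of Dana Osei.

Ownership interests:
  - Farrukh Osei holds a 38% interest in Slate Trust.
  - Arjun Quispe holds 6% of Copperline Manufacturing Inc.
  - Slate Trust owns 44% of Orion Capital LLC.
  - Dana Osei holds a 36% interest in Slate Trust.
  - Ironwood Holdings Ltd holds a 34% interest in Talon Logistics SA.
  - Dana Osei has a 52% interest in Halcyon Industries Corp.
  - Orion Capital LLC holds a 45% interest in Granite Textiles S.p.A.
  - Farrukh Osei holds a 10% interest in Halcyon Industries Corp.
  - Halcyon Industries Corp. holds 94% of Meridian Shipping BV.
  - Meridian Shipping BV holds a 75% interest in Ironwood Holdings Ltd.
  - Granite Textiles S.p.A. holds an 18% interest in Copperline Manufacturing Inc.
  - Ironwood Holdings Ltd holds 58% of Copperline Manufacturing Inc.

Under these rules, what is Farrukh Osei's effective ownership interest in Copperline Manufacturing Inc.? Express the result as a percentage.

By parent–child attribution (R2), Farrukh Osei is treated as also owning Dana Osei's interest in Slate Trust, giving 38% + 36% = 74%.
By parent–child attribution (R2), Farrukh Osei is treated as also owning Dana Osei's interest in Halcyon Industries Corp, giving 10% + 52% = 62%.
Chain via Slate Trust → Orion Capital LLC → Granite Textiles S.p.A. (R1): 74% × 44% × 45% × 18% = 2.63736% of Copperline Manufacturing Inc.
Chain via Halcyon Industries Corp. → Meridian Shipping BV → Ironwood Holdings Ltd (R1): 62% × 94% × 75% × 58% = 25.3518% of Copperline Manufacturing Inc.
Aggregating (R3): 2.63736% + 25.3518% = 27.98916%.

27.98916%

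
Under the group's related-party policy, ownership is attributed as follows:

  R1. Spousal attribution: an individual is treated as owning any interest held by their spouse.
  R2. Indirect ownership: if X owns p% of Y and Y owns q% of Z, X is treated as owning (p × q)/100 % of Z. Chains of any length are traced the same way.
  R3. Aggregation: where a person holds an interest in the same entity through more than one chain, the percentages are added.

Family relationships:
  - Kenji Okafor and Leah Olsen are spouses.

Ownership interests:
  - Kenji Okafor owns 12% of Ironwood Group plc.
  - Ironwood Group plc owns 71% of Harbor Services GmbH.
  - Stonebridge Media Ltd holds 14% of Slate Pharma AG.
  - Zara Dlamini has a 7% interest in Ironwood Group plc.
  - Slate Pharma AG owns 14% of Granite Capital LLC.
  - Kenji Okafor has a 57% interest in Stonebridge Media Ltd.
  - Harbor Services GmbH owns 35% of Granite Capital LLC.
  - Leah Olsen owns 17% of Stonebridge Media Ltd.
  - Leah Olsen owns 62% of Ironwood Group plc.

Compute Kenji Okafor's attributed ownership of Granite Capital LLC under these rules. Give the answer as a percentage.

19.8394%

By spousal attribution (R1), Kenji Okafor is treated as also owning Leah Olsen's interest in Ironwood Group plc, giving 12% + 62% = 74%.
By spousal attribution (R1), Kenji Okafor is treated as also owning Leah Olsen's interest in Stonebridge Media Ltd, giving 57% + 17% = 74%.
Chain via Ironwood Group plc → Harbor Services GmbH (R2): 74% × 71% × 35% = 18.389% of Granite Capital LLC.
Chain via Stonebridge Media Ltd → Slate Pharma AG (R2): 74% × 14% × 14% = 1.4504% of Granite Capital LLC.
Aggregating (R3): 18.389% + 1.4504% = 19.8394%.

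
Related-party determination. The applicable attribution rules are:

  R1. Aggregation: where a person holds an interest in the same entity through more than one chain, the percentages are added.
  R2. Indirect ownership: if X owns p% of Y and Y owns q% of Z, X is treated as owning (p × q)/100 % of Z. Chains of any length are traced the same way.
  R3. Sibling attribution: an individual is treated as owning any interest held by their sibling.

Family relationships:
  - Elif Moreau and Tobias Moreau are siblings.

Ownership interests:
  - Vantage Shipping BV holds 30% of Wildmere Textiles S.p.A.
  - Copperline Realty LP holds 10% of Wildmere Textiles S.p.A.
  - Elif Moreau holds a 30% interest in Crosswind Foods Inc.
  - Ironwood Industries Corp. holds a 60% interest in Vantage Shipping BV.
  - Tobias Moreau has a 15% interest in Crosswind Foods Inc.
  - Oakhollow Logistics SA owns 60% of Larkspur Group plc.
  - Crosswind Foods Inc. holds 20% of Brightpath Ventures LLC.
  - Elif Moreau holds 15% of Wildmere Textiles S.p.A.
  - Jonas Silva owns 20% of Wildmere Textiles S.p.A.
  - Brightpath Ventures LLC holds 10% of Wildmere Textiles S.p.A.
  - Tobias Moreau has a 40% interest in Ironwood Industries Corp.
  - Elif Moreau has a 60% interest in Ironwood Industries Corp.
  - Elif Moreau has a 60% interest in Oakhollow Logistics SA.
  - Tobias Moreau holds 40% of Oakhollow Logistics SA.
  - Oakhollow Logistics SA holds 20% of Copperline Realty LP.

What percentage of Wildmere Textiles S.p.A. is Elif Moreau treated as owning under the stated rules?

35.9%

By sibling attribution (R3), Elif Moreau is treated as also owning Tobias Moreau's interest in Crosswind Foods Inc, giving 30% + 15% = 45%.
By sibling attribution (R3), Elif Moreau is treated as also owning Tobias Moreau's interest in Ironwood Industries Corp, giving 60% + 40% = 100%.
By sibling attribution (R3), Elif Moreau is treated as also owning Tobias Moreau's interest in Oakhollow Logistics SA, giving 60% + 40% = 100%.
Chain via Crosswind Foods Inc. → Brightpath Ventures LLC (R2): 45% × 20% × 10% = 0.9% of Wildmere Textiles S.p.A.
Chain via Ironwood Industries Corp. → Vantage Shipping BV (R2): 100% × 60% × 30% = 18% of Wildmere Textiles S.p.A.
Chain via Oakhollow Logistics SA → Copperline Realty LP (R2): 100% × 20% × 10% = 2% of Wildmere Textiles S.p.A.
Direct interest in Wildmere Textiles S.p.A: 15%.
Aggregating (R1): 0.9% + 18% + 2% + 15% = 35.9%.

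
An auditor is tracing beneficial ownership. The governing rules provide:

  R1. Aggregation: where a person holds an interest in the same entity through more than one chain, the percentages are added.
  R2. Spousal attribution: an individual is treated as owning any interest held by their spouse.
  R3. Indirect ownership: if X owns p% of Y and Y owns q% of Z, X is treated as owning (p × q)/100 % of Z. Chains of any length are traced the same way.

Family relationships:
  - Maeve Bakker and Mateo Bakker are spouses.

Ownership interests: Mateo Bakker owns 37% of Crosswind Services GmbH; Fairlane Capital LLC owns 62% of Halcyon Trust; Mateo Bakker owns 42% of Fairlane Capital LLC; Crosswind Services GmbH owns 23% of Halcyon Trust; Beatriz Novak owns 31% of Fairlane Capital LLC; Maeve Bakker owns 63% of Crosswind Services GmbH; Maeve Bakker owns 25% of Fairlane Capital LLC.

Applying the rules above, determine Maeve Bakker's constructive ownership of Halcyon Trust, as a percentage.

64.54%

By spousal attribution (R2), Maeve Bakker is treated as also owning Mateo Bakker's interest in Crosswind Services GmbH, giving 63% + 37% = 100%.
By spousal attribution (R2), Maeve Bakker is treated as also owning Mateo Bakker's interest in Fairlane Capital LLC, giving 25% + 42% = 67%.
Chain via Crosswind Services GmbH (R3): 100% × 23% = 23% of Halcyon Trust.
Chain via Fairlane Capital LLC (R3): 67% × 62% = 41.54% of Halcyon Trust.
Aggregating (R1): 23% + 41.54% = 64.54%.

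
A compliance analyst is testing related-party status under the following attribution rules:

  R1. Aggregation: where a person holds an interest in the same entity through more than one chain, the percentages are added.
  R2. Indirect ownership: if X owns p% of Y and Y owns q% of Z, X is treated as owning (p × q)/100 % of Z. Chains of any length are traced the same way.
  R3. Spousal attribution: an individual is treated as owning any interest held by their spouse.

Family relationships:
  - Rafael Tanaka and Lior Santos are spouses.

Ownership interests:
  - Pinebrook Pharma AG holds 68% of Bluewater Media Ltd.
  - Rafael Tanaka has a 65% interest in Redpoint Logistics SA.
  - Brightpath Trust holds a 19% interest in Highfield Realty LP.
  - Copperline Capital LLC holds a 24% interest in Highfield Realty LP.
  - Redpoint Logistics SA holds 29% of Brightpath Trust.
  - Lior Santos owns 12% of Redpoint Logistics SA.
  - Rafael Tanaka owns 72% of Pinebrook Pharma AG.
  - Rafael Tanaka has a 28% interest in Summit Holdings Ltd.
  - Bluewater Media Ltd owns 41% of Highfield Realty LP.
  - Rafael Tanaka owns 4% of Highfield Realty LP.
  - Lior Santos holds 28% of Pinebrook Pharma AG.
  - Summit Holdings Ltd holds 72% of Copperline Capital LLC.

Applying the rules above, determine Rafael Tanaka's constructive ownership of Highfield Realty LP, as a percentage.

40.9611%

By spousal attribution (R3), Rafael Tanaka is treated as also owning Lior Santos's interest in Pinebrook Pharma AG, giving 72% + 28% = 100%.
By spousal attribution (R3), Rafael Tanaka is treated as also owning Lior Santos's interest in Redpoint Logistics SA, giving 65% + 12% = 77%.
Chain via Summit Holdings Ltd → Copperline Capital LLC (R2): 28% × 72% × 24% = 4.8384% of Highfield Realty LP.
Chain via Pinebrook Pharma AG → Bluewater Media Ltd (R2): 100% × 68% × 41% = 27.88% of Highfield Realty LP.
Chain via Redpoint Logistics SA → Brightpath Trust (R2): 77% × 29% × 19% = 4.2427% of Highfield Realty LP.
Direct interest in Highfield Realty LP: 4%.
Aggregating (R1): 4.8384% + 27.88% + 4.2427% + 4% = 40.9611%.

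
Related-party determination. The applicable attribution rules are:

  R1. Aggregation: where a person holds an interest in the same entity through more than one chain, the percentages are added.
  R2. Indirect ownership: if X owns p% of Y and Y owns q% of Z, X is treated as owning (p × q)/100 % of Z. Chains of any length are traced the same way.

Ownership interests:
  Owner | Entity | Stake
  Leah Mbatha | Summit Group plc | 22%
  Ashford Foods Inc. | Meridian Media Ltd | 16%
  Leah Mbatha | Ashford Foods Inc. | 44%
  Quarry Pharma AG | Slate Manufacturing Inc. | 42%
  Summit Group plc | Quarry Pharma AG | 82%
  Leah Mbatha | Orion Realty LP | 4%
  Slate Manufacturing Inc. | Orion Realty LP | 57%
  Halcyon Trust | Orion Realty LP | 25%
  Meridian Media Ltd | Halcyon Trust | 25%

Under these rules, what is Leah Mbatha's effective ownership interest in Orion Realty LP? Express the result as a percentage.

Chain via Summit Group plc → Quarry Pharma AG → Slate Manufacturing Inc. (R2): 22% × 82% × 42% × 57% = 4.318776% of Orion Realty LP.
Chain via Ashford Foods Inc. → Meridian Media Ltd → Halcyon Trust (R2): 44% × 16% × 25% × 25% = 0.44% of Orion Realty LP.
Direct interest in Orion Realty LP: 4%.
Aggregating (R1): 4.318776% + 0.44% + 4% = 8.758776%.

8.758776%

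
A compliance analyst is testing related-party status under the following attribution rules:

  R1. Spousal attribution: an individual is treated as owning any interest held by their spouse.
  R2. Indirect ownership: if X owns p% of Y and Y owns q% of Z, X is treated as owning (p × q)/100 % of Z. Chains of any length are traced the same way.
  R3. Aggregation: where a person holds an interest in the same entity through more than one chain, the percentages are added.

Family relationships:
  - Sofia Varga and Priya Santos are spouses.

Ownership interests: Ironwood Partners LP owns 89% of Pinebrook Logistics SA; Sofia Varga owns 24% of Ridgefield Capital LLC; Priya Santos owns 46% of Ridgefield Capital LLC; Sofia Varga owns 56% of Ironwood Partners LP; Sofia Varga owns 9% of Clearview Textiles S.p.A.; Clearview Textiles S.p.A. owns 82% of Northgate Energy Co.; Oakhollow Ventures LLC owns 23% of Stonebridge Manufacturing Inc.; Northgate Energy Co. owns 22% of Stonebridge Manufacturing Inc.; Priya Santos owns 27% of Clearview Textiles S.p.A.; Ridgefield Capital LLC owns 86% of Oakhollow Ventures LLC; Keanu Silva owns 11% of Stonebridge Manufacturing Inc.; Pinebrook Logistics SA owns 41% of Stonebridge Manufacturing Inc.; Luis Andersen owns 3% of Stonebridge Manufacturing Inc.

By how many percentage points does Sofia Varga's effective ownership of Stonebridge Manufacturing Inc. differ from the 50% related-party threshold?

9.2252

By spousal attribution (R1), Sofia Varga is treated as also owning Priya Santos's interest in Ridgefield Capital LLC, giving 24% + 46% = 70%.
By spousal attribution (R1), Sofia Varga is treated as also owning Priya Santos's interest in Clearview Textiles S.p.A, giving 9% + 27% = 36%.
Chain via Ridgefield Capital LLC → Oakhollow Ventures LLC (R2): 70% × 86% × 23% = 13.846% of Stonebridge Manufacturing Inc.
Chain via Ironwood Partners LP → Pinebrook Logistics SA (R2): 56% × 89% × 41% = 20.4344% of Stonebridge Manufacturing Inc.
Chain via Clearview Textiles S.p.A. → Northgate Energy Co. (R2): 36% × 82% × 22% = 6.4944% of Stonebridge Manufacturing Inc.
Aggregating (R3): 13.846% + 20.4344% + 6.4944% = 40.7748%.
40.7748% falls short of the 50% threshold by 9.2252 percentage points.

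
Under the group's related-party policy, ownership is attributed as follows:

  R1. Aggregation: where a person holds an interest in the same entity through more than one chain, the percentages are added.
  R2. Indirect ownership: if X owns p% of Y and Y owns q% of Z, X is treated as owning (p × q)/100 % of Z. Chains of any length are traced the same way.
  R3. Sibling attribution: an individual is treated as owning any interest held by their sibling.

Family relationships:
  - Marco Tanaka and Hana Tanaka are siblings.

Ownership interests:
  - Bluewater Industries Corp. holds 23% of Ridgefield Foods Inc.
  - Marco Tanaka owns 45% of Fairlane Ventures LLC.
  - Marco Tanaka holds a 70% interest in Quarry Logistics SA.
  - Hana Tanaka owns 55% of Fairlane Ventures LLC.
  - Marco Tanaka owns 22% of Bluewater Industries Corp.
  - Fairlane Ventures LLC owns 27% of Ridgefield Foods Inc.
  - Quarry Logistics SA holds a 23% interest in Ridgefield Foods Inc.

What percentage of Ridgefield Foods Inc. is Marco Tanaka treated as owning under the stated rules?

48.16%

By sibling attribution (R3), Marco Tanaka is treated as also owning Hana Tanaka's interest in Fairlane Ventures LLC, giving 45% + 55% = 100%.
Chain via Fairlane Ventures LLC (R2): 100% × 27% = 27% of Ridgefield Foods Inc.
Chain via Bluewater Industries Corp. (R2): 22% × 23% = 5.06% of Ridgefield Foods Inc.
Chain via Quarry Logistics SA (R2): 70% × 23% = 16.1% of Ridgefield Foods Inc.
Aggregating (R1): 27% + 5.06% + 16.1% = 48.16%.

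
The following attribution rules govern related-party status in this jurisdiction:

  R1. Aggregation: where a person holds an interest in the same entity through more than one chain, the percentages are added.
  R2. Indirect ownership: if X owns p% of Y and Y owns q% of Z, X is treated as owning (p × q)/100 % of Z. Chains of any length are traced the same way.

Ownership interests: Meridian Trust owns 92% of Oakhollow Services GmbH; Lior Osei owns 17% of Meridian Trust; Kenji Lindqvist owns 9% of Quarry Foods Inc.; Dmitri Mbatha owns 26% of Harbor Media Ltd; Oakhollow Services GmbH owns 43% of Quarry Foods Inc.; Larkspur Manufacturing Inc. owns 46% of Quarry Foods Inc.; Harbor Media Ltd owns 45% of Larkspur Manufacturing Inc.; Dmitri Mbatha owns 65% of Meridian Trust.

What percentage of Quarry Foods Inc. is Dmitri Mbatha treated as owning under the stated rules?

31.096%

Chain via Harbor Media Ltd → Larkspur Manufacturing Inc. (R2): 26% × 45% × 46% = 5.382% of Quarry Foods Inc.
Chain via Meridian Trust → Oakhollow Services GmbH (R2): 65% × 92% × 43% = 25.714% of Quarry Foods Inc.
Aggregating (R1): 5.382% + 25.714% = 31.096%.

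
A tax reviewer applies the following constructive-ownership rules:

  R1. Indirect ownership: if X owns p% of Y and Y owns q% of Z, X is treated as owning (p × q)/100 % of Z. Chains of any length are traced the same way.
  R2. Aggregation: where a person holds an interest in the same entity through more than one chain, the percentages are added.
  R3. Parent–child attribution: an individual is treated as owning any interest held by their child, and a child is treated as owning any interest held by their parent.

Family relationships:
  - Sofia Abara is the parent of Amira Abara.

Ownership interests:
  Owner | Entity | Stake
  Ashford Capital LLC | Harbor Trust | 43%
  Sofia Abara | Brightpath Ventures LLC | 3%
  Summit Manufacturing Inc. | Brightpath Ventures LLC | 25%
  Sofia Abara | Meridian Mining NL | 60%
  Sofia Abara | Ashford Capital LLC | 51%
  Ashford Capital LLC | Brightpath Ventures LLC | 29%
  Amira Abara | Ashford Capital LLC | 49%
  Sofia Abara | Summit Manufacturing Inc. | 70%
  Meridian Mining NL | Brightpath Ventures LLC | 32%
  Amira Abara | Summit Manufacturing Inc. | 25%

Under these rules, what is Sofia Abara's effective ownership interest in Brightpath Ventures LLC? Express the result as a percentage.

By parent–child attribution (R3), Sofia Abara is treated as also owning Amira Abara's interest in Ashford Capital LLC, giving 51% + 49% = 100%.
By parent–child attribution (R3), Sofia Abara is treated as also owning Amira Abara's interest in Summit Manufacturing Inc, giving 70% + 25% = 95%.
Chain via Ashford Capital LLC (R1): 100% × 29% = 29% of Brightpath Ventures LLC.
Chain via Summit Manufacturing Inc. (R1): 95% × 25% = 23.75% of Brightpath Ventures LLC.
Chain via Meridian Mining NL (R1): 60% × 32% = 19.2% of Brightpath Ventures LLC.
Direct interest in Brightpath Ventures LLC: 3%.
Aggregating (R2): 29% + 23.75% + 19.2% + 3% = 74.95%.

74.95%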